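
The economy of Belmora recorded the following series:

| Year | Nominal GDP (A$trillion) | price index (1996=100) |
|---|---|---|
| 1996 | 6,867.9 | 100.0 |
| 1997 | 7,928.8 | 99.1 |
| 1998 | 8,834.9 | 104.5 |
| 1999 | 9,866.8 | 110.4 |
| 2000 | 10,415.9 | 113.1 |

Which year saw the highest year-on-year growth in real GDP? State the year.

1997

1997: real = 7928.8/0.991 = 8000.81; growth vs 1996 (6867.90) = 16.50%.
1998: real = 8834.9/1.045 = 8454.45; growth vs 1997 (8000.81) = 5.67%.
1999: real = 9866.8/1.104 = 8937.32; growth vs 1998 (8454.45) = 5.71%.
2000: real = 10415.9/1.131 = 9209.46; growth vs 1999 (8937.32) = 3.04%.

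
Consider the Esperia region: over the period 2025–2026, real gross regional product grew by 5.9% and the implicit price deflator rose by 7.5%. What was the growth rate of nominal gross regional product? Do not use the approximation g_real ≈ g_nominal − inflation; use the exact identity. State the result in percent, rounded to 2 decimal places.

13.84%

(1 + g_nom) = (1 + g_real)(1 + π) = 1.0590 × 1.0750 = 1.13843.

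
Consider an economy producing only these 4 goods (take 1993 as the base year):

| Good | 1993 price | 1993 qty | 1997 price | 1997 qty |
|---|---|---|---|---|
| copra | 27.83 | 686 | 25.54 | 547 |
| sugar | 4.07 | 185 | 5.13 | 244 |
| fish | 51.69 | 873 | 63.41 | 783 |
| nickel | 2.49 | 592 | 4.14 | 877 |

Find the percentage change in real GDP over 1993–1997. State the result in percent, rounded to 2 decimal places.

-11.39%

Real GDP 1993 = Nominal GDP 1993 = 27.83·686 + 4.07·185 + 51.69·873 + 2.49·592 = 66443.78.
Real GDP 1997 (at 1993 prices) = 27.83·547 + 4.07·244 + 51.69·783 + 2.49·877 = 58873.09.
Real growth = 58873.09/66443.78 − 1 = -0.1139.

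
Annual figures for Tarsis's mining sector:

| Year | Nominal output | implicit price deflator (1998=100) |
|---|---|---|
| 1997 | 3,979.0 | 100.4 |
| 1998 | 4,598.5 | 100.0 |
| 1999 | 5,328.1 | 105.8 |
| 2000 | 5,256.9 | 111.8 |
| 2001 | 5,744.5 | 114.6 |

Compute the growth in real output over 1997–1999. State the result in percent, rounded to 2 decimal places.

Real output 1997 = 3979.0/1.004 = 3963.15.
Real output 1999 = 5328.1/1.058 = 5036.01.
Change = 5036.01/3963.15 − 1 = 0.2707.

27.07%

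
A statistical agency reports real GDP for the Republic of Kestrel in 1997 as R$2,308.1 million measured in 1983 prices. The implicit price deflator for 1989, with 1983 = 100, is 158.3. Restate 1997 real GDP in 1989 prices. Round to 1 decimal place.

R$3,653.7 million

Real GDP in 1989 prices = Real GDP in 1983 prices × (P_1989/P_1983) = 2308.1 × 1.583 = 3653.72.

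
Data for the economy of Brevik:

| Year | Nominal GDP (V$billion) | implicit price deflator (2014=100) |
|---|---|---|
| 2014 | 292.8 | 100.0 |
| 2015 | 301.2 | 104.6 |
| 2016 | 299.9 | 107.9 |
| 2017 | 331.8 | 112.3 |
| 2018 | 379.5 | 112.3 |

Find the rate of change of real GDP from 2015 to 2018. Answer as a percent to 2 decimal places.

Real GDP 2015 = 301.2/1.046 = 287.95.
Real GDP 2018 = 379.5/1.123 = 337.93.
Change = 337.93/287.95 − 1 = 0.1736.

17.36%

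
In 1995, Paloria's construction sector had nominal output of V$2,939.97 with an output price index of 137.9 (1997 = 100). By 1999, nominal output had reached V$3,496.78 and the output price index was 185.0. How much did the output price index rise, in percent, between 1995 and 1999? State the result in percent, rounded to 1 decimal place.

34.2%

Price-level change = 185.0 / 137.9 − 1 = 0.3416.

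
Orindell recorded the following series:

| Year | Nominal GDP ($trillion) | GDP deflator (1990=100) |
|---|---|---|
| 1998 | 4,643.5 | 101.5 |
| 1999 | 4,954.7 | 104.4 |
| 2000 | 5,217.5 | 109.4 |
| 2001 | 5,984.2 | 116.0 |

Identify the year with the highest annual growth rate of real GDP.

2001

1999: real = 4954.7/1.044 = 4745.88; growth vs 1998 (4574.88) = 3.74%.
2000: real = 5217.5/1.094 = 4769.20; growth vs 1999 (4745.88) = 0.49%.
2001: real = 5984.2/1.160 = 5158.79; growth vs 2000 (4769.20) = 8.17%.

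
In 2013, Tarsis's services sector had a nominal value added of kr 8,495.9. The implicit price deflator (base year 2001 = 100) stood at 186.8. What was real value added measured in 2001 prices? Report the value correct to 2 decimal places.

Real value added = Nominal / (implicit price deflator/100) = 8495.9 / 1.868 = 4548.13.

kr 4,548.13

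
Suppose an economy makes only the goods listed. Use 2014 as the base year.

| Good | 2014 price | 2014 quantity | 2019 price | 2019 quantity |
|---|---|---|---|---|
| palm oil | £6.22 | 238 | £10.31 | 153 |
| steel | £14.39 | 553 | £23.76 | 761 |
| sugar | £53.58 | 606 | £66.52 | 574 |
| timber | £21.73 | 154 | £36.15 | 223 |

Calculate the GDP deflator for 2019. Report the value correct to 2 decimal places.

138.73

Nominal GDP 2019 = 10.31·153 + 23.76·761 + 66.52·574 + 36.15·223 = 65902.72.
Real GDP 2019 (at 2014 prices) = 6.22·153 + 14.39·761 + 53.58·574 + 21.73·223 = 47503.16.
Deflator = Nominal/Real × 100 = 65902.72/47503.16 × 100 = 138.733.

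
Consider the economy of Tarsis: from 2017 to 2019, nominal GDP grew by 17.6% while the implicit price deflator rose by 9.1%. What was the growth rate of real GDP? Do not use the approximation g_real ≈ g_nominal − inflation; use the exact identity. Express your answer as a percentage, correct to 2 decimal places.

7.79%

(1 + g_nom) = (1 + g_real)(1 + π), so g_real = 1.1760 / 1.0910 − 1 = 0.07791.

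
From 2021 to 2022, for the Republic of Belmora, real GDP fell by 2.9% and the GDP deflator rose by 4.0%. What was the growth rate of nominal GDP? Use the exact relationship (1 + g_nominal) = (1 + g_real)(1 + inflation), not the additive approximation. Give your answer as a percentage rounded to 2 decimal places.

(1 + g_nom) = (1 + g_real)(1 + π) = 0.9710 × 1.0400 = 1.00984.

0.98%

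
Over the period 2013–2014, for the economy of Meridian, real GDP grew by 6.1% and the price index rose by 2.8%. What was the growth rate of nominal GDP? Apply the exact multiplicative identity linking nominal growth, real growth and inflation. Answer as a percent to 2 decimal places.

9.07%

(1 + g_nom) = (1 + g_real)(1 + π) = 1.0610 × 1.0280 = 1.09071.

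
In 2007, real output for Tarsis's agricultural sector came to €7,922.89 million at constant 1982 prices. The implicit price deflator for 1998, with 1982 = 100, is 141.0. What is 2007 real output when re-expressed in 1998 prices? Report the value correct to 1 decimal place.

Real output in 1998 prices = Real output in 1982 prices × (P_1998/P_1982) = 7922.89 × 1.410 = 11171.27.

€11,171.3 million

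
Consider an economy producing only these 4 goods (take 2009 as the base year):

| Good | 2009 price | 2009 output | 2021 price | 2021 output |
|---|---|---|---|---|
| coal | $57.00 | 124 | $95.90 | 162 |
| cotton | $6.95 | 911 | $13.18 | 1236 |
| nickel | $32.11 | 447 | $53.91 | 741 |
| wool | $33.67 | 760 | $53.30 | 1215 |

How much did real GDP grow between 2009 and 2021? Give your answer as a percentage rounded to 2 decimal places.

54.71%

Real GDP 2009 = Nominal GDP 2009 = 57.00·124 + 6.95·911 + 32.11·447 + 33.67·760 = 53341.82.
Real GDP 2021 (at 2009 prices) = 57.00·162 + 6.95·1236 + 32.11·741 + 33.67·1215 = 82526.76.
Real growth = 82526.76/53341.82 − 1 = 0.5471.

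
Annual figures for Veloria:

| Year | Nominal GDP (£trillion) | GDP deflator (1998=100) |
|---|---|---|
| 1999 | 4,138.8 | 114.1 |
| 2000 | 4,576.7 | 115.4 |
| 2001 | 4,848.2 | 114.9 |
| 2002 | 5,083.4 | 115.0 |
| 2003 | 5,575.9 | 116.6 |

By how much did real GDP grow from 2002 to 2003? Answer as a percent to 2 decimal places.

8.18%

Real GDP 2002 = 5083.4/1.150 = 4420.35.
Real GDP 2003 = 5575.9/1.166 = 4782.08.
Change = 4782.08/4420.35 − 1 = 0.0818.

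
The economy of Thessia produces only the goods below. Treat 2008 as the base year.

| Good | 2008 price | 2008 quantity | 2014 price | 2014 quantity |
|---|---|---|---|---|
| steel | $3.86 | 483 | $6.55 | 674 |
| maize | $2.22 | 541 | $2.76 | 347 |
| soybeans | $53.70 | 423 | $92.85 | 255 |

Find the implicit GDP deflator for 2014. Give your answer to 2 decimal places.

170.22

Nominal GDP 2014 = 6.55·674 + 2.76·347 + 92.85·255 = 29049.17.
Real GDP 2014 (at 2008 prices) = 3.86·674 + 2.22·347 + 53.70·255 = 17065.48.
Deflator = Nominal/Real × 100 = 29049.17/17065.48 × 100 = 170.222.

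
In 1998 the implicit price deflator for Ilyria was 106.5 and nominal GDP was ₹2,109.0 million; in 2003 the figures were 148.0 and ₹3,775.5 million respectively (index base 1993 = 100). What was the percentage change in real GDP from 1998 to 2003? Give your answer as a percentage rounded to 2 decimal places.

28.82%

Real GDP 1998 = 2109.0 / 1.065 = 1980.28.
Real GDP 2003 = 3775.5 / 1.480 = 2551.01.
Real growth = 2551.01 / 1980.28 − 1 = 0.2882.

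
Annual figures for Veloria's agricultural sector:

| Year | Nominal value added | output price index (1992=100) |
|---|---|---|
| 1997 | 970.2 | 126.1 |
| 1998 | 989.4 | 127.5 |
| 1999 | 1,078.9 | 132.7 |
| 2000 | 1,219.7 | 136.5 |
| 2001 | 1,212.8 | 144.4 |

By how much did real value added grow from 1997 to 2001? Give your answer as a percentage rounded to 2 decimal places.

9.16%

Real value added 1997 = 970.2/1.261 = 769.39.
Real value added 2001 = 1212.8/1.444 = 839.89.
Change = 839.89/769.39 − 1 = 0.0916.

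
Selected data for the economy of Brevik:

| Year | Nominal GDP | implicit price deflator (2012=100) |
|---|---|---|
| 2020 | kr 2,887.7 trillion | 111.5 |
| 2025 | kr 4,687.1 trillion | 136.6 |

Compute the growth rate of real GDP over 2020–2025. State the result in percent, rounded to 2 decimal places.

Deflate each year: 2020 → 2887.7/1.115 = 2589.87; 2025 → 4687.1/1.366 = 3431.26.
So real GDP changed by 3431.26/2589.87 − 1 = 0.3249, i.e. 32.49%.

32.49%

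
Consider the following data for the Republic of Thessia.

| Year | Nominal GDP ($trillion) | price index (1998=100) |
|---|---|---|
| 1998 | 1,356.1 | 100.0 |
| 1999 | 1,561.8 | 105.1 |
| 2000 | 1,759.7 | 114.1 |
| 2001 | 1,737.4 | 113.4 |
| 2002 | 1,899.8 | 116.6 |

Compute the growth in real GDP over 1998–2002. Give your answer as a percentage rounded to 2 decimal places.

Real GDP 1998 = 1356.1/1.000 = 1356.10.
Real GDP 2002 = 1899.8/1.166 = 1629.33.
Change = 1629.33/1356.10 − 1 = 0.2015.

20.15%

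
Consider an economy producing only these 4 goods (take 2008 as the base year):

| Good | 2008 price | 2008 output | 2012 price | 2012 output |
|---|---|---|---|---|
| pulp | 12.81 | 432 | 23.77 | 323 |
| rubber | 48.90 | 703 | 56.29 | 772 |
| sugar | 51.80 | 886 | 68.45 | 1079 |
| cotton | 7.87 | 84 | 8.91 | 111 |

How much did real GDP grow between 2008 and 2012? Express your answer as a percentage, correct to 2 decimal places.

14.10%

Real GDP 2008 = Nominal GDP 2008 = 12.81·432 + 48.90·703 + 51.80·886 + 7.87·84 = 86466.50.
Real GDP 2012 (at 2008 prices) = 12.81·323 + 48.90·772 + 51.80·1079 + 7.87·111 = 98654.20.
Real growth = 98654.20/86466.50 − 1 = 0.1410.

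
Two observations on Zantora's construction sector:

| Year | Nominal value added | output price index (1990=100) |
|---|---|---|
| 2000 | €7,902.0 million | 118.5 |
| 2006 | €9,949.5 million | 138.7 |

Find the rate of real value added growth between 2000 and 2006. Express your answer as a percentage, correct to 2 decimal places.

7.57%

Deflate each year: 2000 → 7902.0/1.185 = 6668.35; 2006 → 9949.5/1.387 = 7173.40.
So real value added changed by 7173.40/6668.35 − 1 = 0.0757, i.e. 7.57%.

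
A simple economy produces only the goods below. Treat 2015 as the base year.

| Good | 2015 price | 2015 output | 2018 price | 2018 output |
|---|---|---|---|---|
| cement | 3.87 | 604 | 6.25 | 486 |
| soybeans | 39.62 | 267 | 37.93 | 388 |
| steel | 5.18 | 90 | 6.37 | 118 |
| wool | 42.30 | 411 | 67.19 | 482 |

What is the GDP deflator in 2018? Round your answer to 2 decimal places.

Nominal GDP 2018 = 6.25·486 + 37.93·388 + 6.37·118 + 67.19·482 = 50891.58.
Real GDP 2018 (at 2015 prices) = 3.87·486 + 39.62·388 + 5.18·118 + 42.30·482 = 38253.22.
Deflator = Nominal/Real × 100 = 50891.58/38253.22 × 100 = 133.039.

133.04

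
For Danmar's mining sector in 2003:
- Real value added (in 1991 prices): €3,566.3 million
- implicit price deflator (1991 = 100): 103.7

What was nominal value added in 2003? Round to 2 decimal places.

€3,698.25 million

Nominal value added = Real × (implicit price deflator/100) = 3566.3 × 1.037 = 3698.25.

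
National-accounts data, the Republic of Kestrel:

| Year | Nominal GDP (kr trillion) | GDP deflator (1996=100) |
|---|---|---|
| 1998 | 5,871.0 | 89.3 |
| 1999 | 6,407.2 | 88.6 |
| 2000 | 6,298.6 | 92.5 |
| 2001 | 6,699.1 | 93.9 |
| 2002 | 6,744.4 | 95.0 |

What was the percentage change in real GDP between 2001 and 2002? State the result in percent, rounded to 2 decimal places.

Real GDP 2001 = 6699.1/0.939 = 7134.29.
Real GDP 2002 = 6744.4/0.950 = 7099.37.
Change = 7099.37/7134.29 − 1 = -0.0049.

-0.49%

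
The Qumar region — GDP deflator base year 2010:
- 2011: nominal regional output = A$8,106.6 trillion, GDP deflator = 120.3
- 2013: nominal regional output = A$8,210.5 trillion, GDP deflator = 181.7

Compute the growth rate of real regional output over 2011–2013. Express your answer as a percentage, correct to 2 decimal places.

-32.94%

Deflate each year: 2011 → 8106.6/1.203 = 6738.65; 2013 → 8210.5/1.817 = 4518.71.
So real regional output changed by 4518.71/6738.65 − 1 = -0.3294, i.e. -32.94%.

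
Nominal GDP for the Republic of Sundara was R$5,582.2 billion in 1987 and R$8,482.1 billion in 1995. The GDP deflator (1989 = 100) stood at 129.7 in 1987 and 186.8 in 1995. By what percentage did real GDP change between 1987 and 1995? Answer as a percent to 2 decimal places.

Real GDP 1987 = 5582.2 / 1.297 = 4303.93.
Real GDP 1995 = 8482.1 / 1.868 = 4540.74.
Real growth = 4540.74 / 4303.93 − 1 = 0.0550.

5.50%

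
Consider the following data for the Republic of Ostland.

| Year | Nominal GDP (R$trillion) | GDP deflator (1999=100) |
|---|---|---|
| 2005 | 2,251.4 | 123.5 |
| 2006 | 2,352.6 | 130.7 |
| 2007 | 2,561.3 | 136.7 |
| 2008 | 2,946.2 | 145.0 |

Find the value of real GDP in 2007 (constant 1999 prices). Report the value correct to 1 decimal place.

R$1,873.7 trillion

Real GDP 2007 = 2561.3 / 1.367 = 1873.66.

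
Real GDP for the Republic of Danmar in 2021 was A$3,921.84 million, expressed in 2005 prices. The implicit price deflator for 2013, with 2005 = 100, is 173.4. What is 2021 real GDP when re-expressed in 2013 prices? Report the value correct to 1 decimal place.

Real GDP in 2013 prices = Real GDP in 2005 prices × (P_2013/P_2005) = 3921.84 × 1.734 = 6800.47.

A$6,800.5 million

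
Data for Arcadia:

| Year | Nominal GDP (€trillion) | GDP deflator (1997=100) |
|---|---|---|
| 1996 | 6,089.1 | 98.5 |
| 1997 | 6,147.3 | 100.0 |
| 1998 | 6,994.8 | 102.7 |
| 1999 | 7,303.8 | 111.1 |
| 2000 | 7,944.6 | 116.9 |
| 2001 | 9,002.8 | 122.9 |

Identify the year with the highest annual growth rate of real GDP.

1997: real = 6147.3/1.000 = 6147.30; growth vs 1996 (6181.83) = -0.56%.
1998: real = 6994.8/1.027 = 6810.91; growth vs 1997 (6147.30) = 10.80%.
1999: real = 7303.8/1.111 = 6574.08; growth vs 1998 (6810.91) = -3.48%.
2000: real = 7944.6/1.169 = 6796.07; growth vs 1999 (6574.08) = 3.38%.
2001: real = 9002.8/1.229 = 7325.31; growth vs 2000 (6796.07) = 7.79%.

1998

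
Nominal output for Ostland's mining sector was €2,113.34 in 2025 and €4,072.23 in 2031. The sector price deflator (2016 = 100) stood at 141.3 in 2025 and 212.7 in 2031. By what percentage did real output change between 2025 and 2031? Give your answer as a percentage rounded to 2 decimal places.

28.01%

Deflate each year: 2025 → 2113.34/1.413 = 1495.64; 2031 → 4072.23/2.127 = 1914.54.
So real output changed by 1914.54/1495.64 − 1 = 0.2801, i.e. 28.01%.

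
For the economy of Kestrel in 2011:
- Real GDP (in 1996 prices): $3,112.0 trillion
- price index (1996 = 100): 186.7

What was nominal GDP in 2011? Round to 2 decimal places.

$5,810.10 trillion

Nominal GDP = Real × (price index/100) = 3112.0 × 1.867 = 5810.10.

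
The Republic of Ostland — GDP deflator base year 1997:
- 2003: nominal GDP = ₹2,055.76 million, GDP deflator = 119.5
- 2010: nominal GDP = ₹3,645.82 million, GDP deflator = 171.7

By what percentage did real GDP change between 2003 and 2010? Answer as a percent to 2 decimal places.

23.43%

Real GDP 2003 = 2055.76 / 1.195 = 1720.30.
Real GDP 2010 = 3645.82 / 1.717 = 2123.37.
Real growth = 2123.37 / 1720.30 − 1 = 0.2343.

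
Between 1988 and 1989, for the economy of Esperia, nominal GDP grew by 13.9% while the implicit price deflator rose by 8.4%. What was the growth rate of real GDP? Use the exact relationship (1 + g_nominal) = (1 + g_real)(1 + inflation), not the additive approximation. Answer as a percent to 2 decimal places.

(1 + g_nom) = (1 + g_real)(1 + π), so g_real = 1.1390 / 1.0840 − 1 = 0.05074.

5.07%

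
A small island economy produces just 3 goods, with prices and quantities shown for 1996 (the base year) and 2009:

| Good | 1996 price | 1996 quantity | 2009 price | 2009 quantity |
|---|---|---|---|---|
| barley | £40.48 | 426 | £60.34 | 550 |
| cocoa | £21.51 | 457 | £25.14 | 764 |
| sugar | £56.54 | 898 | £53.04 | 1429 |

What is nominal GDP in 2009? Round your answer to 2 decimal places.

Nominal GDP 2009 = Σ (p_2009 × q_2009) = 60.34·550 + 25.14·764 + 53.04·1429 = 128188.12.

£128188.12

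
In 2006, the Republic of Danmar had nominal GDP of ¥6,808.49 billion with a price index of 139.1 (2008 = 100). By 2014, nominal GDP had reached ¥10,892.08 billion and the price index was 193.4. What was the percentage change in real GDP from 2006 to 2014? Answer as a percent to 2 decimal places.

Real GDP 2006 = 6808.49 / 1.391 = 4894.67.
Real GDP 2014 = 10892.08 / 1.934 = 5631.89.
Real growth = 5631.89 / 4894.67 − 1 = 0.1506.

15.06%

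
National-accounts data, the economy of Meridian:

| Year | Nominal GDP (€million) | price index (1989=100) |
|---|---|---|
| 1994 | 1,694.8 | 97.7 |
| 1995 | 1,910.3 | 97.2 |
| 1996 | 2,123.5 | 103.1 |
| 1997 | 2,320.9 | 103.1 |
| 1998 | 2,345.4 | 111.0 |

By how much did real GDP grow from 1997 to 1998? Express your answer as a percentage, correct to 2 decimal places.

-6.14%

Real GDP 1997 = 2320.9/1.031 = 2251.12.
Real GDP 1998 = 2345.4/1.110 = 2112.97.
Change = 2112.97/2251.12 − 1 = -0.0614.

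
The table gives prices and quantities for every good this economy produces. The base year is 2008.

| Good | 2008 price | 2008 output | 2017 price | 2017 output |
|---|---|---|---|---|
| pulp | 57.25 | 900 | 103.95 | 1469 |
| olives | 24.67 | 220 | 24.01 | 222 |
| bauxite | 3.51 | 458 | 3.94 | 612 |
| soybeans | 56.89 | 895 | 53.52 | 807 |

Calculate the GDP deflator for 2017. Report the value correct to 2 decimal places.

Nominal GDP 2017 = 103.95·1469 + 24.01·222 + 3.94·612 + 53.52·807 = 203634.69.
Real GDP 2017 (at 2008 prices) = 57.25·1469 + 24.67·222 + 3.51·612 + 56.89·807 = 137635.34.
Deflator = Nominal/Real × 100 = 203634.69/137635.34 × 100 = 147.952.

147.95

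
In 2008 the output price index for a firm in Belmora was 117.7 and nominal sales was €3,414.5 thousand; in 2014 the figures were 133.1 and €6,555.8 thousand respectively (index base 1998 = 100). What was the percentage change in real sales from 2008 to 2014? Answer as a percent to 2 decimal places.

69.78%

Real sales 2008 = 3414.5 / 1.177 = 2901.02.
Real sales 2014 = 6555.8 / 1.331 = 4925.47.
Real growth = 4925.47 / 2901.02 − 1 = 0.6978.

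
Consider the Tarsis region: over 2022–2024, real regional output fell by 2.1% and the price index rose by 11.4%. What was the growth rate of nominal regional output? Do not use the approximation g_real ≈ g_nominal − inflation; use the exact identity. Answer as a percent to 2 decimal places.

(1 + g_nom) = (1 + g_real)(1 + π) = 0.9790 × 1.1140 = 1.09061.

9.06%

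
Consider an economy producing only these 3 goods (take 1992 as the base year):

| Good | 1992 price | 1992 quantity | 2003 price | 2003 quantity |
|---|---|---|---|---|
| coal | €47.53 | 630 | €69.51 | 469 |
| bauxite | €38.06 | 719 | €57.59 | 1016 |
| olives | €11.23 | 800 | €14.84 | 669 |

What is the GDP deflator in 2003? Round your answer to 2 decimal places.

147.56

Nominal GDP 2003 = 69.51·469 + 57.59·1016 + 14.84·669 = 101039.59.
Real GDP 2003 (at 1992 prices) = 47.53·469 + 38.06·1016 + 11.23·669 = 68473.40.
Deflator = Nominal/Real × 100 = 101039.59/68473.40 × 100 = 147.560.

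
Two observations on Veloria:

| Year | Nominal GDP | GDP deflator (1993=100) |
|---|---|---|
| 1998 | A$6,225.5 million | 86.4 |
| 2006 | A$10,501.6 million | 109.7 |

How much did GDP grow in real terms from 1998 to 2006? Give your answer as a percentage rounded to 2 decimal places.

Deflate each year: 1998 → 6225.5/0.864 = 7205.44; 2006 → 10501.6/1.097 = 9573.02.
So real GDP changed by 9573.02/7205.44 − 1 = 0.3286, i.e. 32.86%.

32.86%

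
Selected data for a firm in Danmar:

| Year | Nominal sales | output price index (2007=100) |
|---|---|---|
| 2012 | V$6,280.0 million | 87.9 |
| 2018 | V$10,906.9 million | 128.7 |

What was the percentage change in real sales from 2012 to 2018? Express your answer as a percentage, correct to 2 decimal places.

Real sales 2012 = 6280.0 / 0.879 = 7144.48.
Real sales 2018 = 10906.9 / 1.287 = 8474.67.
Real growth = 8474.67 / 7144.48 − 1 = 0.1862.

18.62%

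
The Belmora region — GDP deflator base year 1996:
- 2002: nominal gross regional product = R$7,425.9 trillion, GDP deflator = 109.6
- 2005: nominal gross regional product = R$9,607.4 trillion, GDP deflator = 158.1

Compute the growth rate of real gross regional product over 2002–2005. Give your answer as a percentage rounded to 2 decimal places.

Deflate each year: 2002 → 7425.9/1.096 = 6775.46; 2005 → 9607.4/1.581 = 6076.79.
So real gross regional product changed by 6076.79/6775.46 − 1 = -0.1031, i.e. -10.31%.

-10.31%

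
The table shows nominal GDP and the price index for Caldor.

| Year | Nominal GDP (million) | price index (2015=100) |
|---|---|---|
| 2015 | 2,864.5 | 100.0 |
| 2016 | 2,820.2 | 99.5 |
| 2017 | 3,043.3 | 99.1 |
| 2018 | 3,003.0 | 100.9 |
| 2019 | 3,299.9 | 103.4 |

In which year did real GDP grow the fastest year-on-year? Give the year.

2016: real = 2820.2/0.995 = 2834.37; growth vs 2015 (2864.50) = -1.05%.
2017: real = 3043.3/0.991 = 3070.94; growth vs 2016 (2834.37) = 8.35%.
2018: real = 3003.0/1.009 = 2976.21; growth vs 2017 (3070.94) = -3.08%.
2019: real = 3299.9/1.034 = 3191.39; growth vs 2018 (2976.21) = 7.23%.

2017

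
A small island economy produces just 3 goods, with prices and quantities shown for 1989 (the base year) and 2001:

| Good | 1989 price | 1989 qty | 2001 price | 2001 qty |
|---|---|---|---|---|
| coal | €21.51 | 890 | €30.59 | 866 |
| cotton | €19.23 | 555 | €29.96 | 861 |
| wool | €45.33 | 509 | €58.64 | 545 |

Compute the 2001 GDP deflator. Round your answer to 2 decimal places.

140.67

Nominal GDP 2001 = 30.59·866 + 29.96·861 + 58.64·545 = 84245.30.
Real GDP 2001 (at 1989 prices) = 21.51·866 + 19.23·861 + 45.33·545 = 59889.54.
Deflator = Nominal/Real × 100 = 84245.30/59889.54 × 100 = 140.668.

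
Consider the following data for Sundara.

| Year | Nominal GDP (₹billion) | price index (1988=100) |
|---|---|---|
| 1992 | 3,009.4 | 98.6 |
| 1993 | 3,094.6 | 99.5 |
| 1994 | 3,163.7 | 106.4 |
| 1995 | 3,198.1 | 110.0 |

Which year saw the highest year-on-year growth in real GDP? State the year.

1993: real = 3094.6/0.995 = 3110.15; growth vs 1992 (3052.13) = 1.90%.
1994: real = 3163.7/1.064 = 2973.40; growth vs 1993 (3110.15) = -4.40%.
1995: real = 3198.1/1.100 = 2907.36; growth vs 1994 (2973.40) = -2.22%.

1993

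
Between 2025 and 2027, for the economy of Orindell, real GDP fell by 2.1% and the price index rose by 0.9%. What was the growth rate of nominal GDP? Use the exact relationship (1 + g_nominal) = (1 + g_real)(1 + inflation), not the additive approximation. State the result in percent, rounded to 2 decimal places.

-1.22%

(1 + g_nom) = (1 + g_real)(1 + π) = 0.9790 × 1.0090 = 0.98781.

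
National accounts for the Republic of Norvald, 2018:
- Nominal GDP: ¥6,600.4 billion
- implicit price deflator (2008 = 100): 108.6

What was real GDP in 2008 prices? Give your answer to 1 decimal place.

¥6,077.7 billion

Real GDP = Nominal / (implicit price deflator/100) = 6600.4 / 1.086 = 6077.72.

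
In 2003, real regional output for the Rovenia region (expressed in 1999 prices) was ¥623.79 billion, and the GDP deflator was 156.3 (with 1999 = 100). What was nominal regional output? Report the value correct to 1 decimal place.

Nominal regional output = Real × (GDP deflator/100) = 623.79 × 1.563 = 974.98.

¥975.0 billion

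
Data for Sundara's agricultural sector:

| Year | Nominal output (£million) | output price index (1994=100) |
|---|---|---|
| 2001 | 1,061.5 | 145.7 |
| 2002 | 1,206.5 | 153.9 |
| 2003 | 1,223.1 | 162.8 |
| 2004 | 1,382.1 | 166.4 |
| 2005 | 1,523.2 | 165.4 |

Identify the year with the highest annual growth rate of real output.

2002: real = 1206.5/1.539 = 783.95; growth vs 2001 (728.55) = 7.60%.
2003: real = 1223.1/1.628 = 751.29; growth vs 2002 (783.95) = -4.17%.
2004: real = 1382.1/1.664 = 830.59; growth vs 2003 (751.29) = 10.56%.
2005: real = 1523.2/1.654 = 920.92; growth vs 2004 (830.59) = 10.88%.

2005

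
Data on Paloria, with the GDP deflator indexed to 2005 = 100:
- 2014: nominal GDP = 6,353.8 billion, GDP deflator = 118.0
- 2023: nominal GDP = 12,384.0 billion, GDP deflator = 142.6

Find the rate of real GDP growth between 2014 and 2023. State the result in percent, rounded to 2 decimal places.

Deflate each year: 2014 → 6353.8/1.180 = 5384.58; 2023 → 12384.0/1.426 = 8684.43.
So real GDP changed by 8684.43/5384.58 − 1 = 0.6128, i.e. 61.28%.

61.28%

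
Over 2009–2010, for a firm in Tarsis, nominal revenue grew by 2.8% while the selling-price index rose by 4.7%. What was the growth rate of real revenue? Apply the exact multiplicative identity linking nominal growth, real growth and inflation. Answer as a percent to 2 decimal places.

-1.81%

(1 + g_nom) = (1 + g_real)(1 + π), so g_real = 1.0280 / 1.0470 − 1 = -0.01815.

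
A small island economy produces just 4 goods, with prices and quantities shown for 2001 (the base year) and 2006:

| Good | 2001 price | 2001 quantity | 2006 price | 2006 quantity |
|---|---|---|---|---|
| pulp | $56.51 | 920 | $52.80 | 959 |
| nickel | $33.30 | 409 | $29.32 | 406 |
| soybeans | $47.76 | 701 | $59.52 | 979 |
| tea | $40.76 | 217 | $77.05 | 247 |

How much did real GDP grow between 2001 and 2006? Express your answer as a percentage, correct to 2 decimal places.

Real GDP 2001 = Nominal GDP 2001 = 56.51·920 + 33.30·409 + 47.76·701 + 40.76·217 = 107933.58.
Real GDP 2006 (at 2001 prices) = 56.51·959 + 33.30·406 + 47.76·979 + 40.76·247 = 124537.65.
Real growth = 124537.65/107933.58 − 1 = 0.1538.

15.38%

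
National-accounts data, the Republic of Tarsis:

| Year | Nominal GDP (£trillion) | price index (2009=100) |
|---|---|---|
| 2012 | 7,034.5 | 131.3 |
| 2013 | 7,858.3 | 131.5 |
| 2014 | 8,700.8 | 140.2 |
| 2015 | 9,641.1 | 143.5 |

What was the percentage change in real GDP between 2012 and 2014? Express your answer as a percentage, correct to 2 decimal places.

15.84%

Real GDP 2012 = 7034.5/1.313 = 5357.58.
Real GDP 2014 = 8700.8/1.402 = 6205.99.
Change = 6205.99/5357.58 − 1 = 0.1584.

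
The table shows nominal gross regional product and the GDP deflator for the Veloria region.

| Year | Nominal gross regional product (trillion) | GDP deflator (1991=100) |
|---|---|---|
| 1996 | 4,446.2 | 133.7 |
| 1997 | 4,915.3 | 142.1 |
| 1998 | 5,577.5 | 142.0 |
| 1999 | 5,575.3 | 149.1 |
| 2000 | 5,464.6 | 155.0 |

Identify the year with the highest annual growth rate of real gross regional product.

1997: real = 4915.3/1.421 = 3459.04; growth vs 1996 (3325.50) = 4.02%.
1998: real = 5577.5/1.420 = 3927.82; growth vs 1997 (3459.04) = 13.55%.
1999: real = 5575.3/1.491 = 3739.30; growth vs 1998 (3927.82) = -4.80%.
2000: real = 5464.6/1.550 = 3525.55; growth vs 1999 (3739.30) = -5.72%.

1998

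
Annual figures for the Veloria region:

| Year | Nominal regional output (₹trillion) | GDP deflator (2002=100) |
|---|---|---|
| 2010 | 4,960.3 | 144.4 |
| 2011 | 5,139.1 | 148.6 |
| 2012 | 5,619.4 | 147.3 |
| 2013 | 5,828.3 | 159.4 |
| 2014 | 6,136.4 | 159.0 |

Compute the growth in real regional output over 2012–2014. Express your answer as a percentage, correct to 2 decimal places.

1.16%

Real regional output 2012 = 5619.4/1.473 = 3814.94.
Real regional output 2014 = 6136.4/1.590 = 3859.37.
Change = 3859.37/3814.94 − 1 = 0.0116.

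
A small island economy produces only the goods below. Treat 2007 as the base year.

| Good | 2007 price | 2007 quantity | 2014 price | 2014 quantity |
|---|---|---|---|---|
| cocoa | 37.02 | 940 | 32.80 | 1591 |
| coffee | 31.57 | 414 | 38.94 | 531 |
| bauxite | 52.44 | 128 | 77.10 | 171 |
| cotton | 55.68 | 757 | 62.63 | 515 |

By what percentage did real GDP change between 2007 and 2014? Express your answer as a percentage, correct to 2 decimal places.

Real GDP 2007 = Nominal GDP 2007 = 37.02·940 + 31.57·414 + 52.44·128 + 55.68·757 = 96730.86.
Real GDP 2014 (at 2007 prices) = 37.02·1591 + 31.57·531 + 52.44·171 + 55.68·515 = 113304.93.
Real growth = 113304.93/96730.86 − 1 = 0.1713.

17.13%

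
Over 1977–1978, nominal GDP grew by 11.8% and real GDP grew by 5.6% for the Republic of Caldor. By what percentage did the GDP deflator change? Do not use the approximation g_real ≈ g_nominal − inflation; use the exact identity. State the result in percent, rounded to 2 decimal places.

5.87%

(1 + g_nom) = (1 + g_real)(1 + π), so π = 1.1180 / 1.0560 − 1 = 0.05871.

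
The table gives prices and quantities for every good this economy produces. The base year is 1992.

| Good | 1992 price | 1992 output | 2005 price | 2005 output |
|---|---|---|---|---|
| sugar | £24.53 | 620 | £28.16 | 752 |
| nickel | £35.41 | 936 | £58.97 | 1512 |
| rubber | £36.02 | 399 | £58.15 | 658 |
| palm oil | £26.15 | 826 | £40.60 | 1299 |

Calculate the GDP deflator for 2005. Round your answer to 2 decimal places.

Nominal GDP 2005 = 28.16·752 + 58.97·1512 + 58.15·658 + 40.60·1299 = 201341.06.
Real GDP 2005 (at 1992 prices) = 24.53·752 + 35.41·1512 + 36.02·658 + 26.15·1299 = 129656.49.
Deflator = Nominal/Real × 100 = 201341.06/129656.49 × 100 = 155.288.

155.29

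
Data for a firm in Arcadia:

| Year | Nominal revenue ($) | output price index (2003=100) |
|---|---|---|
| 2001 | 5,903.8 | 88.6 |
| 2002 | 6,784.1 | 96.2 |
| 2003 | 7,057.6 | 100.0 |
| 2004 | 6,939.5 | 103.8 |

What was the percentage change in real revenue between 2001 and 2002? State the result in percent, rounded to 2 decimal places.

5.83%

Real revenue 2001 = 5903.8/0.886 = 6663.43.
Real revenue 2002 = 6784.1/0.962 = 7052.08.
Change = 7052.08/6663.43 − 1 = 0.0583.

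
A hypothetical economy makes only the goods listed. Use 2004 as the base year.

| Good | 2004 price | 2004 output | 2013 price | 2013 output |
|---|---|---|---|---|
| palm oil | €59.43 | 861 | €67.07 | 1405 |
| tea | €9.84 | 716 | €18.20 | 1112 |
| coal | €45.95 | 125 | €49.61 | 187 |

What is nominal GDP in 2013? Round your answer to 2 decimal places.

Nominal GDP 2013 = Σ (p_2013 × q_2013) = 67.07·1405 + 18.20·1112 + 49.61·187 = 123748.82.

€123748.82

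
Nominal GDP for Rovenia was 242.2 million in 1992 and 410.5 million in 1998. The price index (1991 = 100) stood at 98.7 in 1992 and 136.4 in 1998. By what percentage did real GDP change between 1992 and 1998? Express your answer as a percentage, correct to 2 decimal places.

Real GDP 1992 = 242.2 / 0.987 = 245.39.
Real GDP 1998 = 410.5 / 1.364 = 300.95.
Real growth = 300.95 / 245.39 − 1 = 0.2264.

22.64%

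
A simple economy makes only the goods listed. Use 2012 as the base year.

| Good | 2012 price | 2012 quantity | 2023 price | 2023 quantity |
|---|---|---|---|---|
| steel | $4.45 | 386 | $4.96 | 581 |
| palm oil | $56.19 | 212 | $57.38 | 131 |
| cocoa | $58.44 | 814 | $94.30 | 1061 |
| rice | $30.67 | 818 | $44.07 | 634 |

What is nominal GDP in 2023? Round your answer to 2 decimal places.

$138391.22

Nominal GDP 2023 = Σ (p_2023 × q_2023) = 4.96·581 + 57.38·131 + 94.30·1061 + 44.07·634 = 138391.22.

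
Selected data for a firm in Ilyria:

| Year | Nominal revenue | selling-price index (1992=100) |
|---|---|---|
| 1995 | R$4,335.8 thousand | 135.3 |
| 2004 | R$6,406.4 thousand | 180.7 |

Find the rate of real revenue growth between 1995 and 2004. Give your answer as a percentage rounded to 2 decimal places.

10.63%

Deflate each year: 1995 → 4335.8/1.353 = 3204.58; 2004 → 6406.4/1.807 = 3545.32.
So real revenue changed by 3545.32/3204.58 − 1 = 0.1063, i.e. 10.63%.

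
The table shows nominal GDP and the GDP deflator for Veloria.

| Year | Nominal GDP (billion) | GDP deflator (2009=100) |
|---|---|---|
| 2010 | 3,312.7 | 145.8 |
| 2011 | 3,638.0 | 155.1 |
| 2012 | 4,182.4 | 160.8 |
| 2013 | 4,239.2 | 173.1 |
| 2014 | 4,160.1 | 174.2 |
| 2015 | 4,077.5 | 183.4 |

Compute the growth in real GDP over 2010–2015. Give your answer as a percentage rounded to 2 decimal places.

Real GDP 2010 = 3312.7/1.458 = 2272.09.
Real GDP 2015 = 4077.5/1.834 = 2223.28.
Change = 2223.28/2272.09 − 1 = -0.0215.

-2.15%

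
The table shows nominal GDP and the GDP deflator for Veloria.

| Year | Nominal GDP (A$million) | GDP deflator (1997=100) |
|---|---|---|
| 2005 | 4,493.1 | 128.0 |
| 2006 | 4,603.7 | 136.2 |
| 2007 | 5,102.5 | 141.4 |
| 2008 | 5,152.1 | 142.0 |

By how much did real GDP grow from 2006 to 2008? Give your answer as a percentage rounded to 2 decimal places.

7.34%

Real GDP 2006 = 4603.7/1.362 = 3380.10.
Real GDP 2008 = 5152.1/1.420 = 3628.24.
Change = 3628.24/3380.10 − 1 = 0.0734.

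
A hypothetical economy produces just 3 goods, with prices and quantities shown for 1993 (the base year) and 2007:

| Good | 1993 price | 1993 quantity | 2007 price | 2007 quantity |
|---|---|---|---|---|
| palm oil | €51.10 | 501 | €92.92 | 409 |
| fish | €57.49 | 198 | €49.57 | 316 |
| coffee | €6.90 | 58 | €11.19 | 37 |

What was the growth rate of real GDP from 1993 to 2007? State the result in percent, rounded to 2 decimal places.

Real GDP 1993 = Nominal GDP 1993 = 51.10·501 + 57.49·198 + 6.90·58 = 37384.32.
Real GDP 2007 (at 1993 prices) = 51.10·409 + 57.49·316 + 6.90·37 = 39322.04.
Real growth = 39322.04/37384.32 − 1 = 0.0518.

5.18%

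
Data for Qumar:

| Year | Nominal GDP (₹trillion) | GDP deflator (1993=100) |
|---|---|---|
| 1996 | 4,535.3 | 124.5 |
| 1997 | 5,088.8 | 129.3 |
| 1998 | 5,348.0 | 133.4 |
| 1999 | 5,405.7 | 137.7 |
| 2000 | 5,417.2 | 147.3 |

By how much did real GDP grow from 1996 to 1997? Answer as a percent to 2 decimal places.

Real GDP 1996 = 4535.3/1.245 = 3642.81.
Real GDP 1997 = 5088.8/1.293 = 3935.65.
Change = 3935.65/3642.81 − 1 = 0.0804.

8.04%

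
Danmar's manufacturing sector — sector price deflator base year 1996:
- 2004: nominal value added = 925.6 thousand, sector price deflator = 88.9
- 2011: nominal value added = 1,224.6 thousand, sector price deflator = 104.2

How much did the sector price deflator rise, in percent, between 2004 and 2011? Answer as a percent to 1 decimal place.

Price-level change = 104.2 / 88.9 − 1 = 0.1721.

17.2%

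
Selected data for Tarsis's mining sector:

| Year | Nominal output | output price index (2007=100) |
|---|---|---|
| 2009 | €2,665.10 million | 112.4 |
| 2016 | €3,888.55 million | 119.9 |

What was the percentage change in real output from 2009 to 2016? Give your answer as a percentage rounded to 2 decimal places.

36.78%

Deflate each year: 2009 → 2665.10/1.124 = 2371.09; 2016 → 3888.55/1.199 = 3243.16.
So real output changed by 3243.16/2371.09 − 1 = 0.3678, i.e. 36.78%.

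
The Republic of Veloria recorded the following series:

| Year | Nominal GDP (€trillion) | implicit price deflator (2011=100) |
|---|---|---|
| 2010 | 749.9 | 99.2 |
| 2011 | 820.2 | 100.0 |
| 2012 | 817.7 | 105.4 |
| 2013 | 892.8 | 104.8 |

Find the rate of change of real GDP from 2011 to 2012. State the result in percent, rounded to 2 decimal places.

Real GDP 2011 = 820.2/1.000 = 820.20.
Real GDP 2012 = 817.7/1.054 = 775.81.
Change = 775.81/820.20 − 1 = -0.0541.

-5.41%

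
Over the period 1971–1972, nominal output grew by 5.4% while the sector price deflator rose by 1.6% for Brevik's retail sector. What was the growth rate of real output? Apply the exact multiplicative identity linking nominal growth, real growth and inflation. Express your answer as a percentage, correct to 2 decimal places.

(1 + g_nom) = (1 + g_real)(1 + π), so g_real = 1.0540 / 1.0160 − 1 = 0.03740.

3.74%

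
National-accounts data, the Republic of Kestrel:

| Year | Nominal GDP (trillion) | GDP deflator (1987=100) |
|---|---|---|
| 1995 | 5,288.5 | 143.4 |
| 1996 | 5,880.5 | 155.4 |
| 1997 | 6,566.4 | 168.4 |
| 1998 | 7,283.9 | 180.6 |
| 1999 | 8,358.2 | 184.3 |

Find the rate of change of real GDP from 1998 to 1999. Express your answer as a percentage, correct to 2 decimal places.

Real GDP 1998 = 7283.9/1.806 = 4033.17.
Real GDP 1999 = 8358.2/1.843 = 4535.11.
Change = 4535.11/4033.17 − 1 = 0.1245.

12.45%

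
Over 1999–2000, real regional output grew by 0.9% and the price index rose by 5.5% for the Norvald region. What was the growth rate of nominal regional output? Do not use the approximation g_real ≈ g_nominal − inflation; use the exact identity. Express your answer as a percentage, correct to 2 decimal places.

6.45%

(1 + g_nom) = (1 + g_real)(1 + π) = 1.0090 × 1.0550 = 1.06450.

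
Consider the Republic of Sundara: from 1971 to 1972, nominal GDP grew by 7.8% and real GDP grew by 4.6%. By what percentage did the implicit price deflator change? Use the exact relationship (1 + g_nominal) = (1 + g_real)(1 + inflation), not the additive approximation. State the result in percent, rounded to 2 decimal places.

3.06%

(1 + g_nom) = (1 + g_real)(1 + π), so π = 1.0780 / 1.0460 − 1 = 0.03059.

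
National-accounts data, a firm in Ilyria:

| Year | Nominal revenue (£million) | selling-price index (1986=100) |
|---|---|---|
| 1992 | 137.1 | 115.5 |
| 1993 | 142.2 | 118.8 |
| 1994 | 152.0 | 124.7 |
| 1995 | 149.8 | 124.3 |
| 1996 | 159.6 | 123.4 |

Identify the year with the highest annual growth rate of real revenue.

1996

1993: real = 142.2/1.188 = 119.70; growth vs 1992 (118.70) = 0.84%.
1994: real = 152.0/1.247 = 121.89; growth vs 1993 (119.70) = 1.83%.
1995: real = 149.8/1.243 = 120.51; growth vs 1994 (121.89) = -1.13%.
1996: real = 159.6/1.234 = 129.34; growth vs 1995 (120.51) = 7.33%.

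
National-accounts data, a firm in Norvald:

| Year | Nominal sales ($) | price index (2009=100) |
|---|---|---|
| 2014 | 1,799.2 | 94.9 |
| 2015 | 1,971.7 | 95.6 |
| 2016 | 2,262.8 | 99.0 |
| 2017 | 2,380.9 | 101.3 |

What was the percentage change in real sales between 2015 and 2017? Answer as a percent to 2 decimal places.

Real sales 2015 = 1971.7/0.956 = 2062.45.
Real sales 2017 = 2380.9/1.013 = 2350.35.
Change = 2350.35/2062.45 − 1 = 0.1396.

13.96%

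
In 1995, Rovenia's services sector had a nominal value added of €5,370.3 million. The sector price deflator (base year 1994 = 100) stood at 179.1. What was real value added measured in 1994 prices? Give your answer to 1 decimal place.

Real value added = Nominal / (sector price deflator/100) = 5370.3 / 1.791 = 2998.49.

€2,998.5 million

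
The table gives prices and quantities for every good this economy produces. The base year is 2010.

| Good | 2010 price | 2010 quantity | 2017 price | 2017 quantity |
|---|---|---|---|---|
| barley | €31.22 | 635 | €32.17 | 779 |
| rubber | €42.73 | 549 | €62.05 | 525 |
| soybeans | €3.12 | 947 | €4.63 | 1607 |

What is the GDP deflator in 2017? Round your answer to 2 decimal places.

Nominal GDP 2017 = 32.17·779 + 62.05·525 + 4.63·1607 = 65077.09.
Real GDP 2017 (at 2010 prices) = 31.22·779 + 42.73·525 + 3.12·1607 = 51767.47.
Deflator = Nominal/Real × 100 = 65077.09/51767.47 × 100 = 125.710.

125.71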